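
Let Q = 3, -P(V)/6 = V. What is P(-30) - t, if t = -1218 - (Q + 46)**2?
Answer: 3799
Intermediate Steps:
P(V) = -6*V
t = -3619 (t = -1218 - (3 + 46)**2 = -1218 - 1*49**2 = -1218 - 1*2401 = -1218 - 2401 = -3619)
P(-30) - t = -6*(-30) - 1*(-3619) = 180 + 3619 = 3799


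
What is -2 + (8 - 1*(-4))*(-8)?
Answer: -98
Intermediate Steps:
-2 + (8 - 1*(-4))*(-8) = -2 + (8 + 4)*(-8) = -2 + 12*(-8) = -2 - 96 = -98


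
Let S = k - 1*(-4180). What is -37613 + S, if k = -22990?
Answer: -56423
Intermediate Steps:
S = -18810 (S = -22990 - 1*(-4180) = -22990 + 4180 = -18810)
-37613 + S = -37613 - 18810 = -56423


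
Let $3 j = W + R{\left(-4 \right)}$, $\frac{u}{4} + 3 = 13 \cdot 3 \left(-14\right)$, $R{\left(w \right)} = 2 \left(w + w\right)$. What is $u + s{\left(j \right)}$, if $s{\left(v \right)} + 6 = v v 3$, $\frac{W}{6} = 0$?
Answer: $- \frac{6350}{3} \approx -2116.7$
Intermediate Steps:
$R{\left(w \right)} = 4 w$ ($R{\left(w \right)} = 2 \cdot 2 w = 4 w$)
$u = -2196$ ($u = -12 + 4 \cdot 13 \cdot 3 \left(-14\right) = -12 + 4 \cdot 39 \left(-14\right) = -12 + 4 \left(-546\right) = -12 - 2184 = -2196$)
$W = 0$ ($W = 6 \cdot 0 = 0$)
$j = - \frac{16}{3}$ ($j = \frac{0 + 4 \left(-4\right)}{3} = \frac{0 - 16}{3} = \frac{1}{3} \left(-16\right) = - \frac{16}{3} \approx -5.3333$)
$s{\left(v \right)} = -6 + 3 v^{2}$ ($s{\left(v \right)} = -6 + v v 3 = -6 + v^{2} \cdot 3 = -6 + 3 v^{2}$)
$u + s{\left(j \right)} = -2196 - \left(6 - 3 \left(- \frac{16}{3}\right)^{2}\right) = -2196 + \left(-6 + 3 \cdot \frac{256}{9}\right) = -2196 + \left(-6 + \frac{256}{3}\right) = -2196 + \frac{238}{3} = - \frac{6350}{3}$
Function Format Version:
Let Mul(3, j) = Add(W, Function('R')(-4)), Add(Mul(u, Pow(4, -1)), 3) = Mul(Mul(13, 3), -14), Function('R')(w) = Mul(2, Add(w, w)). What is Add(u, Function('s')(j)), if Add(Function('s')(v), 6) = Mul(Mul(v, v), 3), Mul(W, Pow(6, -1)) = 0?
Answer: Rational(-6350, 3) ≈ -2116.7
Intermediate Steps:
Function('R')(w) = Mul(4, w) (Function('R')(w) = Mul(2, Mul(2, w)) = Mul(4, w))
u = -2196 (u = Add(-12, Mul(4, Mul(Mul(13, 3), -14))) = Add(-12, Mul(4, Mul(39, -14))) = Add(-12, Mul(4, -546)) = Add(-12, -2184) = -2196)
W = 0 (W = Mul(6, 0) = 0)
j = Rational(-16, 3) (j = Mul(Rational(1, 3), Add(0, Mul(4, -4))) = Mul(Rational(1, 3), Add(0, -16)) = Mul(Rational(1, 3), -16) = Rational(-16, 3) ≈ -5.3333)
Function('s')(v) = Add(-6, Mul(3, Pow(v, 2))) (Function('s')(v) = Add(-6, Mul(Mul(v, v), 3)) = Add(-6, Mul(Pow(v, 2), 3)) = Add(-6, Mul(3, Pow(v, 2))))
Add(u, Function('s')(j)) = Add(-2196, Add(-6, Mul(3, Pow(Rational(-16, 3), 2)))) = Add(-2196, Add(-6, Mul(3, Rational(256, 9)))) = Add(-2196, Add(-6, Rational(256, 3))) = Add(-2196, Rational(238, 3)) = Rational(-6350, 3)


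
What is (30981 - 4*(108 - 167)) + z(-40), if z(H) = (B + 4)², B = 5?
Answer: 31298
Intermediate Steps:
z(H) = 81 (z(H) = (5 + 4)² = 9² = 81)
(30981 - 4*(108 - 167)) + z(-40) = (30981 - 4*(108 - 167)) + 81 = (30981 - 4*(-59)) + 81 = (30981 + 236) + 81 = 31217 + 81 = 31298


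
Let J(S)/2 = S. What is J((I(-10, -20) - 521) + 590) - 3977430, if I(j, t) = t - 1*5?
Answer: -3977342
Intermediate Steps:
I(j, t) = -5 + t (I(j, t) = t - 5 = -5 + t)
J(S) = 2*S
J((I(-10, -20) - 521) + 590) - 3977430 = 2*(((-5 - 20) - 521) + 590) - 3977430 = 2*((-25 - 521) + 590) - 3977430 = 2*(-546 + 590) - 3977430 = 2*44 - 3977430 = 88 - 3977430 = -3977342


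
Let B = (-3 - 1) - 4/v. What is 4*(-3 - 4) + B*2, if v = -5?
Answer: -172/5 ≈ -34.400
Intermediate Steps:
B = -16/5 (B = (-3 - 1) - 4/(-5) = -4 - 4*(-1/5) = -4 + 4/5 = -16/5 ≈ -3.2000)
4*(-3 - 4) + B*2 = 4*(-3 - 4) - 16/5*2 = 4*(-7) - 32/5 = -28 - 32/5 = -172/5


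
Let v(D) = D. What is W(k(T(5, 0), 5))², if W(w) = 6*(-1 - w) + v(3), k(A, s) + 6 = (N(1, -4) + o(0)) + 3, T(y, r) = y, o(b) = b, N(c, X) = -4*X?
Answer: 6561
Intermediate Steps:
k(A, s) = 13 (k(A, s) = -6 + ((-4*(-4) + 0) + 3) = -6 + ((16 + 0) + 3) = -6 + (16 + 3) = -6 + 19 = 13)
W(w) = -3 - 6*w (W(w) = 6*(-1 - w) + 3 = (-6 - 6*w) + 3 = -3 - 6*w)
W(k(T(5, 0), 5))² = (-3 - 6*13)² = (-3 - 78)² = (-81)² = 6561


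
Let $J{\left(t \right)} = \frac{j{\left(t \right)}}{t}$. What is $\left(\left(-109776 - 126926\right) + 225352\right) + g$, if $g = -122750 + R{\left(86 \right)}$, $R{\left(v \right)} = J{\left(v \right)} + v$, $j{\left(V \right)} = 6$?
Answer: $- \frac{5762599}{43} \approx -1.3401 \cdot 10^{5}$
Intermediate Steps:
$J{\left(t \right)} = \frac{6}{t}$
$R{\left(v \right)} = v + \frac{6}{v}$ ($R{\left(v \right)} = \frac{6}{v} + v = v + \frac{6}{v}$)
$g = - \frac{5274549}{43}$ ($g = -122750 + \left(86 + \frac{6}{86}\right) = -122750 + \left(86 + 6 \cdot \frac{1}{86}\right) = -122750 + \left(86 + \frac{3}{43}\right) = -122750 + \frac{3701}{43} = - \frac{5274549}{43} \approx -1.2266 \cdot 10^{5}$)
$\left(\left(-109776 - 126926\right) + 225352\right) + g = \left(\left(-109776 - 126926\right) + 225352\right) - \frac{5274549}{43} = \left(-236702 + 225352\right) - \frac{5274549}{43} = -11350 - \frac{5274549}{43} = - \frac{5762599}{43}$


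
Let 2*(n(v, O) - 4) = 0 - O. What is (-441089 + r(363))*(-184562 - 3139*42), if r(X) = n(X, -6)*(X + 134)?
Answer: 138459804000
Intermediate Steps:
n(v, O) = 4 - O/2 (n(v, O) = 4 + (0 - O)/2 = 4 + (-O)/2 = 4 - O/2)
r(X) = 938 + 7*X (r(X) = (4 - ½*(-6))*(X + 134) = (4 + 3)*(134 + X) = 7*(134 + X) = 938 + 7*X)
(-441089 + r(363))*(-184562 - 3139*42) = (-441089 + (938 + 7*363))*(-184562 - 3139*42) = (-441089 + (938 + 2541))*(-184562 - 131838) = (-441089 + 3479)*(-316400) = -437610*(-316400) = 138459804000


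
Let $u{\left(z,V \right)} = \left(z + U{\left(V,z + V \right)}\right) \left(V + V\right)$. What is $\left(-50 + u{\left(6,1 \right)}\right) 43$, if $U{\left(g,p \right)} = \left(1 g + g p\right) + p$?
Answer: $-344$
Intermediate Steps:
$U{\left(g,p \right)} = g + p + g p$ ($U{\left(g,p \right)} = \left(g + g p\right) + p = g + p + g p$)
$u{\left(z,V \right)} = 2 V \left(2 V + 2 z + V \left(V + z\right)\right)$ ($u{\left(z,V \right)} = \left(z + \left(V + \left(z + V\right) + V \left(z + V\right)\right)\right) \left(V + V\right) = \left(z + \left(V + \left(V + z\right) + V \left(V + z\right)\right)\right) 2 V = \left(z + \left(z + 2 V + V \left(V + z\right)\right)\right) 2 V = \left(2 V + 2 z + V \left(V + z\right)\right) 2 V = 2 V \left(2 V + 2 z + V \left(V + z\right)\right)$)
$\left(-50 + u{\left(6,1 \right)}\right) 43 = \left(-50 + 2 \cdot 1 \left(2 \cdot 1 + 2 \cdot 6 + 1 \left(1 + 6\right)\right)\right) 43 = \left(-50 + 2 \cdot 1 \left(2 + 12 + 1 \cdot 7\right)\right) 43 = \left(-50 + 2 \cdot 1 \left(2 + 12 + 7\right)\right) 43 = \left(-50 + 2 \cdot 1 \cdot 21\right) 43 = \left(-50 + 42\right) 43 = \left(-8\right) 43 = -344$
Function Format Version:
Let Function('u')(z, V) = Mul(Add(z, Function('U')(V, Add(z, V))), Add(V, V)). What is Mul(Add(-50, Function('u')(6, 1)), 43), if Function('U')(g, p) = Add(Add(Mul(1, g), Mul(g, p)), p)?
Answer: -344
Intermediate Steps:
Function('U')(g, p) = Add(g, p, Mul(g, p)) (Function('U')(g, p) = Add(Add(g, Mul(g, p)), p) = Add(g, p, Mul(g, p)))
Function('u')(z, V) = Mul(2, V, Add(Mul(2, V), Mul(2, z), Mul(V, Add(V, z)))) (Function('u')(z, V) = Mul(Add(z, Add(V, Add(z, V), Mul(V, Add(z, V)))), Add(V, V)) = Mul(Add(z, Add(V, Add(V, z), Mul(V, Add(V, z)))), Mul(2, V)) = Mul(Add(z, Add(z, Mul(2, V), Mul(V, Add(V, z)))), Mul(2, V)) = Mul(Add(Mul(2, V), Mul(2, z), Mul(V, Add(V, z))), Mul(2, V)) = Mul(2, V, Add(Mul(2, V), Mul(2, z), Mul(V, Add(V, z)))))
Mul(Add(-50, Function('u')(6, 1)), 43) = Mul(Add(-50, Mul(2, 1, Add(Mul(2, 1), Mul(2, 6), Mul(1, Add(1, 6))))), 43) = Mul(Add(-50, Mul(2, 1, Add(2, 12, Mul(1, 7)))), 43) = Mul(Add(-50, Mul(2, 1, Add(2, 12, 7))), 43) = Mul(Add(-50, Mul(2, 1, 21)), 43) = Mul(Add(-50, 42), 43) = Mul(-8, 43) = -344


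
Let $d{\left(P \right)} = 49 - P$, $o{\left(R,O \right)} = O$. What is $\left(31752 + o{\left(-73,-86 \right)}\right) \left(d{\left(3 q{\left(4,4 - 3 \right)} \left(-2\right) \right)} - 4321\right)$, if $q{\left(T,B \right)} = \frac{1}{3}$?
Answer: $-135213820$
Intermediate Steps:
$q{\left(T,B \right)} = \frac{1}{3}$
$\left(31752 + o{\left(-73,-86 \right)}\right) \left(d{\left(3 q{\left(4,4 - 3 \right)} \left(-2\right) \right)} - 4321\right) = \left(31752 - 86\right) \left(\left(49 - 3 \cdot \frac{1}{3} \left(-2\right)\right) - 4321\right) = 31666 \left(\left(49 - 1 \left(-2\right)\right) - 4321\right) = 31666 \left(\left(49 - -2\right) - 4321\right) = 31666 \left(\left(49 + 2\right) - 4321\right) = 31666 \left(51 - 4321\right) = 31666 \left(-4270\right) = -135213820$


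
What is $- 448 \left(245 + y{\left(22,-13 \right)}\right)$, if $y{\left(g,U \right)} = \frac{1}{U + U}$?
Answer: $- \frac{1426656}{13} \approx -1.0974 \cdot 10^{5}$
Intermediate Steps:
$y{\left(g,U \right)} = \frac{1}{2 U}$
$- 448 \left(245 + y{\left(22,-13 \right)}\right) = - 448 \left(245 + \frac{1}{2 \left(-13\right)}\right) = - 448 \left(245 + \frac{1}{2} \left(- \frac{1}{13}\right)\right) = - 448 \left(245 - \frac{1}{26}\right) = \left(-448\right) \frac{6369}{26} = - \frac{1426656}{13}$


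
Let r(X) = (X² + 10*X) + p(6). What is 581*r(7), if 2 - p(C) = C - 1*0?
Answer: 66815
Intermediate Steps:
p(C) = 2 - C (p(C) = 2 - (C - 1*0) = 2 - (C + 0) = 2 - C)
r(X) = -4 + X² + 10*X (r(X) = (X² + 10*X) + (2 - 1*6) = (X² + 10*X) + (2 - 6) = (X² + 10*X) - 4 = -4 + X² + 10*X)
581*r(7) = 581*(-4 + 7² + 10*7) = 581*(-4 + 49 + 70) = 581*115 = 66815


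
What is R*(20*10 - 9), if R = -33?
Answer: -6303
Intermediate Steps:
R*(20*10 - 9) = -33*(20*10 - 9) = -33*(200 - 9) = -33*191 = -6303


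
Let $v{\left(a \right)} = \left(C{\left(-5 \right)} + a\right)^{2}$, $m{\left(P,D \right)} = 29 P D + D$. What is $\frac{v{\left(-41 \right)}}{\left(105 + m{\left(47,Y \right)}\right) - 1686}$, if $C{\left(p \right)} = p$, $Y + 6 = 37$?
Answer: $\frac{2116}{40703} \approx 0.051986$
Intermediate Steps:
$Y = 31$ ($Y = -6 + 37 = 31$)
$m{\left(P,D \right)} = D + 29 D P$ ($m{\left(P,D \right)} = 29 D P + D = D + 29 D P$)
$v{\left(a \right)} = \left(-5 + a\right)^{2}$
$\frac{v{\left(-41 \right)}}{\left(105 + m{\left(47,Y \right)}\right) - 1686} = \frac{\left(-5 - 41\right)^{2}}{\left(105 + 31 \left(1 + 29 \cdot 47\right)\right) - 1686} = \frac{\left(-46\right)^{2}}{\left(105 + 31 \left(1 + 1363\right)\right) - 1686} = \frac{2116}{\left(105 + 31 \cdot 1364\right) - 1686} = \frac{2116}{\left(105 + 42284\right) - 1686} = \frac{2116}{42389 - 1686} = \frac{2116}{40703}$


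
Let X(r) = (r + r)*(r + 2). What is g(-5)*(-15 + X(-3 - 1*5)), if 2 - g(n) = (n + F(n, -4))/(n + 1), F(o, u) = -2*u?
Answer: 891/4 ≈ 222.75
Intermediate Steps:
X(r) = 2*r*(2 + r) (X(r) = (2*r)*(2 + r) = 2*r*(2 + r))
g(n) = 2 - (8 + n)/(1 + n) (g(n) = 2 - (n - 2*(-4))/(n + 1) = 2 - (n + 8)/(1 + n) = 2 - (8 + n)/(1 + n))
g(-5)*(-15 + X(-3 - 1*5)) = ((-6 - 5)/(1 - 5))*(-15 + 2*(-3 - 1*5)*(2 + (-3 - 1*5))) = (-11/(-4))*(-15 + 2*(-3 - 5)*(2 + (-3 - 5))) = (-1/4*(-11))*(-15 + 2*(-8)*(2 - 8)) = 11*(-15 + 2*(-8)*(-6))/4 = 11*(-15 + 96)/4 = (11/4)*81 = 891/4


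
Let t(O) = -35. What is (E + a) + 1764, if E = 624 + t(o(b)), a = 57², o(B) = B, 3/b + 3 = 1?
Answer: 5602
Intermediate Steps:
b = -3/2 (b = 3/(-3 + 1) = 3/(-2) = 3*(-½) = -3/2 ≈ -1.5000)
a = 3249
E = 589 (E = 624 - 35 = 589)
(E + a) + 1764 = (589 + 3249) + 1764 = 3838 + 1764 = 5602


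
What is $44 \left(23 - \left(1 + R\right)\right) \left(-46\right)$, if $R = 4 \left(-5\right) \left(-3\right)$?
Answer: $76912$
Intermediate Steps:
$R = 60$ ($R = \left(-20\right) \left(-3\right) = 60$)
$44 \left(23 - \left(1 + R\right)\right) \left(-46\right) = 44 \left(23 - \left(1 + 60\right)\right) \left(-46\right) = 44 \left(23 - 61\right) \left(-46\right) = 44 \left(-38\right) \left(-46\right) = \left(-1672\right) \left(-46\right) = 76912$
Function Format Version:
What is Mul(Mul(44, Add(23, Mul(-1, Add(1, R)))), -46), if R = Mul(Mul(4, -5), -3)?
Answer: 76912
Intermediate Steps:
R = 60 (R = Mul(-20, -3) = 60)
Mul(Mul(44, Add(23, Mul(-1, Add(1, R)))), -46) = Mul(Mul(44, Add(23, Mul(-1, Add(1, 60)))), -46) = Mul(Mul(44, Add(23, Mul(-1, 61))), -46) = Mul(Mul(44, Add(23, -61)), -46) = Mul(Mul(44, -38), -46) = Mul(-1672, -46) = 76912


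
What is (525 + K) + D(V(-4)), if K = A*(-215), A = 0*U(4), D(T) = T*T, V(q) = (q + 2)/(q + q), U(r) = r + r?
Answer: 8401/16 ≈ 525.06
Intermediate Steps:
U(r) = 2*r
V(q) = (2 + q)/(2*q) (V(q) = (2 + q)/((2*q)) = (2 + q)*(1/(2*q)) = (2 + q)/(2*q))
D(T) = T²
A = 0 (A = 0*(2*4) = 0*8 = 0)
K = 0 (K = 0*(-215) = 0)
(525 + K) + D(V(-4)) = (525 + 0) + ((½)*(2 - 4)/(-4))² = 525 + ((½)*(-¼)*(-2))² = 525 + (¼)² = 525 + 1/16 = 8401/16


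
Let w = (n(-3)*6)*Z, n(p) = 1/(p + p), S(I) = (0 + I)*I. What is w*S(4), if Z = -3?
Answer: 48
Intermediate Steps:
S(I) = I² (S(I) = I*I = I²)
n(p) = 1/(2*p)
w = 3 (w = (((½)/(-3))*6)*(-3) = (((½)*(-⅓))*6)*(-3) = -⅙*6*(-3) = -1*(-3) = 3)
w*S(4) = 3*4² = 3*16 = 48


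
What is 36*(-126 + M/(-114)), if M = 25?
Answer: -86334/19 ≈ -4543.9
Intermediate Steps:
36*(-126 + M/(-114)) = 36*(-126 + 25/(-114)) = 36*(-126 + 25*(-1/114)) = 36*(-126 - 25/114) = 36*(-14389/114) = -86334/19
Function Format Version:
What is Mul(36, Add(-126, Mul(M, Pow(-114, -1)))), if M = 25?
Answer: Rational(-86334, 19) ≈ -4543.9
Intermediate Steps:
Mul(36, Add(-126, Mul(M, Pow(-114, -1)))) = Mul(36, Add(-126, Mul(25, Pow(-114, -1)))) = Mul(36, Add(-126, Mul(25, Rational(-1, 114)))) = Mul(36, Add(-126, Rational(-25, 114))) = Mul(36, Rational(-14389, 114)) = Rational(-86334, 19)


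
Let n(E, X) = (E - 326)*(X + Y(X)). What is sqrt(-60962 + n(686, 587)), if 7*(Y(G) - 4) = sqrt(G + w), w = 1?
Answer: sqrt(151798 + 720*sqrt(3)) ≈ 391.21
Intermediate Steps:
Y(G) = 4 + sqrt(1 + G)/7 (Y(G) = 4 + sqrt(G + 1)/7 = 4 + sqrt(1 + G)/7)
n(E, X) = (-326 + E)*(4 + X + sqrt(1 + X)/7) (n(E, X) = (E - 326)*(X + (4 + sqrt(1 + X)/7)) = (-326 + E)*(4 + X + sqrt(1 + X)/7))
sqrt(-60962 + n(686, 587)) = sqrt(-60962 + (-1304 - 326*587 - 326*sqrt(1 + 587)/7 + 686*587 + (1/7)*686*(28 + sqrt(1 + 587)))) = sqrt(-60962 + (-1304 - 191362 - 652*sqrt(3) + 402682 + (1/7)*686*(28 + sqrt(588)))) = sqrt(-60962 + (-1304 - 191362 - 652*sqrt(3) + 402682 + (1/7)*686*(28 + 14*sqrt(3)))) = sqrt(-60962 + (-1304 - 191362 - 652*sqrt(3) + 402682 + (2744 + 1372*sqrt(3)))) = sqrt(-60962 + (212760 + 720*sqrt(3))) = sqrt(151798 + 720*sqrt(3))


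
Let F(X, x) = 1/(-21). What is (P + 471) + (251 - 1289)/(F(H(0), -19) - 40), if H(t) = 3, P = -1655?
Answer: -973946/841 ≈ -1158.1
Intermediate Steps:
F(X, x) = -1/21
(P + 471) + (251 - 1289)/(F(H(0), -19) - 40) = (-1655 + 471) + (251 - 1289)/(-1/21 - 40) = -1184 - 1038/(-841/21) = -1184 - 1038*(-21/841) = -1184 + 21798/841 = -973946/841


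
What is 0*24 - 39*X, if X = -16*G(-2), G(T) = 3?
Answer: 1872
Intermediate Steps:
X = -48 (X = -16*3 = -48)
0*24 - 39*X = 0*24 - 39*(-48) = 0 + 1872 = 1872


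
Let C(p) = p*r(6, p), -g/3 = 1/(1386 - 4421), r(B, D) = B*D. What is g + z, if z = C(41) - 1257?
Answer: 26796018/3035 ≈ 8829.0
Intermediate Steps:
g = 3/3035 (g = -3/(1386 - 4421) = -3/(-3035) = -3*(-1/3035) = 3/3035 ≈ 0.00098847)
C(p) = 6*p² (C(p) = p*(6*p) = 6*p²)
z = 8829 (z = 6*41² - 1257 = 6*1681 - 1257 = 10086 - 1257 = 8829)
g + z = 3/3035 + 8829 = 26796018/3035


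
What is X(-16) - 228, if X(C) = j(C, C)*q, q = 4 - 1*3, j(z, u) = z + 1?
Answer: -243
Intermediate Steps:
j(z, u) = 1 + z
q = 1 (q = 4 - 3 = 1)
X(C) = 1 + C (X(C) = (1 + C)*1 = 1 + C)
X(-16) - 228 = (1 - 16) - 228 = -15 - 228 = -243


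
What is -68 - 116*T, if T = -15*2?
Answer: 3412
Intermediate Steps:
T = -30
-68 - 116*T = -68 - 116*(-30) = -68 + 3480 = 3412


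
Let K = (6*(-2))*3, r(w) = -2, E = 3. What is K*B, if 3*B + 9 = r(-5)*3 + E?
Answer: 144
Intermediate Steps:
K = -36 (K = -12*3 = -36)
B = -4 (B = -3 + (-2*3 + 3)/3 = -3 + (-6 + 3)/3 = -3 + (⅓)*(-3) = -3 - 1 = -4)
K*B = -36*(-4) = 144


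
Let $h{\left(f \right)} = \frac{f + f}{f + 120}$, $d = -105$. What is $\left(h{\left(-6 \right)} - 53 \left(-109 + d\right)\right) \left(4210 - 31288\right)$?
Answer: $- \frac{5835200688}{19} \approx -3.0712 \cdot 10^{8}$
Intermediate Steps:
$h{\left(f \right)} = \frac{2 f}{120 + f}$
$\left(h{\left(-6 \right)} - 53 \left(-109 + d\right)\right) \left(4210 - 31288\right) = \left(2 \left(-6\right) \frac{1}{120 - 6} - 53 \left(-109 - 105\right)\right) \left(4210 - 31288\right) = \left(2 \left(-6\right) \frac{1}{114} - -11342\right) \left(-27078\right) = \left(2 \left(-6\right) \frac{1}{114} + 11342\right) \left(-27078\right) = \left(- \frac{2}{19} + 11342\right) \left(-27078\right) = \frac{215496}{19} \left(-27078\right) = - \frac{5835200688}{19}$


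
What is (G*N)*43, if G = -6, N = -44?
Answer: 11352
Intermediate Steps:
(G*N)*43 = -6*(-44)*43 = 264*43 = 11352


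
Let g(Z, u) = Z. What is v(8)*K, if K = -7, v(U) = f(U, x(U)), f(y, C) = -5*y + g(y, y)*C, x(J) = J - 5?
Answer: 112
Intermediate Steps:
x(J) = -5 + J
f(y, C) = -5*y + C*y (f(y, C) = -5*y + y*C = -5*y + C*y)
v(U) = U*(-10 + U) (v(U) = U*(-5 + (-5 + U)) = U*(-10 + U))
v(8)*K = (8*(-10 + 8))*(-7) = (8*(-2))*(-7) = -16*(-7) = 112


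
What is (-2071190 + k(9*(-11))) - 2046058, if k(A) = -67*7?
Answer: -4117717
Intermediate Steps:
k(A) = -469
(-2071190 + k(9*(-11))) - 2046058 = (-2071190 - 469) - 2046058 = -2071659 - 2046058 = -4117717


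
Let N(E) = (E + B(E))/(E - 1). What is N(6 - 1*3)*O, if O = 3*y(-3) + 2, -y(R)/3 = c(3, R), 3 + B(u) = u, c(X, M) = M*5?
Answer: 411/2 ≈ 205.50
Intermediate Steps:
c(X, M) = 5*M
B(u) = -3 + u
y(R) = -15*R
N(E) = (-3 + 2*E)/(-1 + E) (N(E) = (E + (-3 + E))/(E - 1) = (-3 + 2*E)/(-1 + E))
O = 137 (O = 3*(-15*(-3)) + 2 = 3*45 + 2 = 135 + 2 = 137)
N(6 - 1*3)*O = ((-3 + 2*(6 - 1*3))/(-1 + (6 - 1*3)))*137 = ((-3 + 2*(6 - 3))/(-1 + (6 - 3)))*137 = ((-3 + 2*3)/(-1 + 3))*137 = ((-3 + 6)/2)*137 = ((1/2)*3)*137 = (3/2)*137 = 411/2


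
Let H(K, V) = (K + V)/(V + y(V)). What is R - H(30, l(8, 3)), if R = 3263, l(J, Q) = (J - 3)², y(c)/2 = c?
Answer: 48934/15 ≈ 3262.3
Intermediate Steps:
y(c) = 2*c
l(J, Q) = (-3 + J)²
H(K, V) = (K + V)/(3*V) (H(K, V) = (K + V)/(V + 2*V) = (K + V)/((3*V)) = (K + V)*(1/(3*V)) = (K + V)/(3*V))
R - H(30, l(8, 3)) = 3263 - (30 + (-3 + 8)²)/(3*((-3 + 8)²)) = 3263 - (30 + 5²)/(3*(5²)) = 3263 - (30 + 25)/(3*25) = 3263 - 55/(3*25) = 3263 - 1*11/15 = 3263 - 11/15 = 48934/15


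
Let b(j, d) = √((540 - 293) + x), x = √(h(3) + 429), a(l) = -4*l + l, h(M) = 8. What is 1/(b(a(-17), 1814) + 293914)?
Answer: 1/(293914 + √(247 + √437)) ≈ 3.4022e-6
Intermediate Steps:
a(l) = -3*l
x = √437 (x = √(8 + 429) = √437 ≈ 20.905)
b(j, d) = √(247 + √437) (b(j, d) = √((540 - 293) + √437) = √(247 + √437))
1/(b(a(-17), 1814) + 293914) = 1/(√(247 + √437) + 293914) = 1/(293914 + √(247 + √437))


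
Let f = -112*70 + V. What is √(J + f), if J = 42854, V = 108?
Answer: √35122 ≈ 187.41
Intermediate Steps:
f = -7732 (f = -112*70 + 108 = -7840 + 108 = -7732)
√(J + f) = √(42854 - 7732) = √35122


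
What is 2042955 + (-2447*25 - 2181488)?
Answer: -199708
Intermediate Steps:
2042955 + (-2447*25 - 2181488) = 2042955 + (-61175 - 2181488) = 2042955 - 2242663 = -199708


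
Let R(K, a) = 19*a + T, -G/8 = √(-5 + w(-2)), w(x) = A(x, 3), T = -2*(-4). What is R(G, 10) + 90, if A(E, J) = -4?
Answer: 288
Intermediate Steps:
T = 8
w(x) = -4
G = -24*I (G = -8*√(-5 - 4) = -24*I ≈ -24.0*I)
R(K, a) = 8 + 19*a (R(K, a) = 19*a + 8 = 8 + 19*a)
R(G, 10) + 90 = (8 + 19*10) + 90 = (8 + 190) + 90 = 198 + 90 = 288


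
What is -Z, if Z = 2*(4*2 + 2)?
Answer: -20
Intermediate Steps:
Z = 20 (Z = 2*(8 + 2) = 2*10 = 20)
-Z = -1*20 = -20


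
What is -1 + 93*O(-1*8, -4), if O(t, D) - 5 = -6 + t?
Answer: -838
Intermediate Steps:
O(t, D) = -1 + t (O(t, D) = 5 + (-6 + t) = -1 + t)
-1 + 93*O(-1*8, -4) = -1 + 93*(-1 - 1*8) = -1 + 93*(-1 - 8) = -1 + 93*(-9) = -1 - 837 = -838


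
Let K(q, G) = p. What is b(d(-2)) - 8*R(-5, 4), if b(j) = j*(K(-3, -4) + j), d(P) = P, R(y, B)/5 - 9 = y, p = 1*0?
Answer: -156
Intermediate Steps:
p = 0
R(y, B) = 45 + 5*y
K(q, G) = 0
b(j) = j² (b(j) = j*(0 + j) = j*j = j²)
b(d(-2)) - 8*R(-5, 4) = (-2)² - 8*(45 + 5*(-5)) = 4 - 8*(45 - 25) = 4 - 8*20 = 4 - 160 = -156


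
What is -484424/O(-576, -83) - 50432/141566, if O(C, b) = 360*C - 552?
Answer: 3630784375/1839579387 ≈ 1.9737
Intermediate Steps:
O(C, b) = -552 + 360*C
-484424/O(-576, -83) - 50432/141566 = -484424/(-552 + 360*(-576)) - 50432/141566 = -484424/(-552 - 207360) - 50432*1/141566 = -484424/(-207912) - 25216/70783 = -484424*(-1/207912) - 25216/70783 = 60553/25989 - 25216/70783 = 3630784375/1839579387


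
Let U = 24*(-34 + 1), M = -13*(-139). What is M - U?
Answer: 2599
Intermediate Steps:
M = 1807
U = -792 (U = 24*(-33) = -792)
M - U = 1807 - 1*(-792) = 1807 + 792 = 2599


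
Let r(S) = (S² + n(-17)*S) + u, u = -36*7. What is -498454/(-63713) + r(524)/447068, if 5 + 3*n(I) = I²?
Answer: 182611006865/21363032613 ≈ 8.5480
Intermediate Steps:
n(I) = -5/3 + I²/3
u = -252
r(S) = -252 + S² + 284*S/3 (r(S) = (S² + (-5/3 + (⅓)*(-17)²)*S) - 252 = (S² + (-5/3 + (⅓)*289)*S) - 252 = (S² + (-5/3 + 289/3)*S) - 252 = (S² + 284*S/3) - 252 = -252 + S² + 284*S/3)
-498454/(-63713) + r(524)/447068 = -498454/(-63713) + (-252 + 524² + (284/3)*524)/447068 = -498454*(-1/63713) + (-252 + 274576 + 148816/3)*(1/447068) = 498454/63713 + (971788/3)*(1/447068) = 498454/63713 + 242947/335301 = 182611006865/21363032613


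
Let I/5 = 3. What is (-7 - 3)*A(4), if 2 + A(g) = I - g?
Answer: -90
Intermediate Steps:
I = 15 (I = 5*3 = 15)
A(g) = 13 - g (A(g) = -2 + (15 - g) = 13 - g)
(-7 - 3)*A(4) = (-7 - 3)*(13 - 1*4) = -10*(13 - 4) = -10*9 = -90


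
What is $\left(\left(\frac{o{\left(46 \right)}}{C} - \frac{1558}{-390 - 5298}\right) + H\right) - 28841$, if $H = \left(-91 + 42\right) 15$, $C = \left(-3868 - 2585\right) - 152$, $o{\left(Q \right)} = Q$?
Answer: $- \frac{555568906649}{18784620} \approx -29576.0$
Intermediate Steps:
$C = -6605$ ($C = -6453 - 152 = -6605$)
$H = -735$ ($H = \left(-49\right) 15 = -735$)
$\left(\left(\frac{o{\left(46 \right)}}{C} - \frac{1558}{-390 - 5298}\right) + H\right) - 28841 = \left(\left(\frac{46}{-6605} - \frac{1558}{-390 - 5298}\right) - 735\right) - 28841 = \left(\left(46 \left(- \frac{1}{6605}\right) - \frac{1558}{-5688}\right) - 735\right) - 28841 = \left(\left(- \frac{46}{6605} - - \frac{779}{2844}\right) - 735\right) - 28841 = \left(\left(- \frac{46}{6605} + \frac{779}{2844}\right) - 735\right) - 28841 = \left(\frac{5014471}{18784620} - 735\right) - 28841 = - \frac{13801681229}{18784620} - 28841 = - \frac{555568906649}{18784620}$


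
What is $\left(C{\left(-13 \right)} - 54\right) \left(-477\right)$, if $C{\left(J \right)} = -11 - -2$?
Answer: $30051$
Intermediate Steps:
$C{\left(J \right)} = -9$ ($C{\left(J \right)} = -11 + 2 = -9$)
$\left(C{\left(-13 \right)} - 54\right) \left(-477\right) = \left(-9 - 54\right) \left(-477\right) = \left(-63\right) \left(-477\right) = 30051$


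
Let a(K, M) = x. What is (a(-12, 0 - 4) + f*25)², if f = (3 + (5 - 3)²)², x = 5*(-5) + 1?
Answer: 1442401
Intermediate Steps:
x = -24 (x = -25 + 1 = -24)
f = 49 (f = (3 + 2²)² = (3 + 4)² = 7² = 49)
a(K, M) = -24
(a(-12, 0 - 4) + f*25)² = (-24 + 49*25)² = (-24 + 1225)² = 1201² = 1442401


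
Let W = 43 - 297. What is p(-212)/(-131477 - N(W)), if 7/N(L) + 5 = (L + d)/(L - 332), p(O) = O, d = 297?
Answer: 630276/390877019 ≈ 0.0016125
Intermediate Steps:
W = -254
N(L) = 7/(-5 + (297 + L)/(-332 + L)) (N(L) = 7/(-5 + (L + 297)/(L - 332)) = 7/(-5 + (297 + L)/(-332 + L)))
p(-212)/(-131477 - N(W)) = -212/(-131477 - 7*(-332 - 254)/(1957 - 4*(-254))) = -212/(-131477 - 7*(-586)/(1957 + 1016)) = -212/(-131477 - 7*(-586)/2973) = -212/(-131477 - 1*(-4102/2973)) = -212/(-131477 + 4102/2973) = -212/(-390877019/2973) = -212*(-2973/390877019) = 630276/390877019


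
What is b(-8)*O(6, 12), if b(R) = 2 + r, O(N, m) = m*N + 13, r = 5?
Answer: 595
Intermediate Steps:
O(N, m) = 13 + N*m (O(N, m) = N*m + 13 = 13 + N*m)
b(R) = 7 (b(R) = 2 + 5 = 7)
b(-8)*O(6, 12) = 7*(13 + 6*12) = 7*(13 + 72) = 7*85 = 595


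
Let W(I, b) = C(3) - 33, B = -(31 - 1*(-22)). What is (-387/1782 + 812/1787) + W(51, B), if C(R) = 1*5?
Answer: -9823193/353826 ≈ -27.763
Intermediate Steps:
C(R) = 5
B = -53 (B = -(31 + 22) = -1*53 = -53)
W(I, b) = -28 (W(I, b) = 5 - 33 = -28)
(-387/1782 + 812/1787) + W(51, B) = (-387/1782 + 812/1787) - 28 = (-387*1/1782 + 812*(1/1787)) - 28 = (-43/198 + 812/1787) - 28 = 83935/353826 - 28 = -9823193/353826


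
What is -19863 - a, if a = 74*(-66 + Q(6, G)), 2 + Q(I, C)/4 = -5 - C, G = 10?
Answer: -9947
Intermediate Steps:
Q(I, C) = -28 - 4*C (Q(I, C) = -8 + 4*(-5 - C) = -8 + (-20 - 4*C) = -28 - 4*C)
a = -9916 (a = 74*(-66 + (-28 - 4*10)) = 74*(-66 + (-28 - 40)) = 74*(-66 - 68) = 74*(-134) = -9916)
-19863 - a = -19863 - 1*(-9916) = -19863 + 9916 = -9947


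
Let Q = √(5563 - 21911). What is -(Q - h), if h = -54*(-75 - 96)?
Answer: 9234 - 2*I*√4087 ≈ 9234.0 - 127.86*I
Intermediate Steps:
Q = 2*I*√4087 (Q = √(-16348) = 2*I*√4087 ≈ 127.86*I)
h = 9234 (h = -54*(-171) = 9234)
-(Q - h) = -(2*I*√4087 - 1*9234) = -(2*I*√4087 - 9234) = -(-9234 + 2*I*√4087) = 9234 - 2*I*√4087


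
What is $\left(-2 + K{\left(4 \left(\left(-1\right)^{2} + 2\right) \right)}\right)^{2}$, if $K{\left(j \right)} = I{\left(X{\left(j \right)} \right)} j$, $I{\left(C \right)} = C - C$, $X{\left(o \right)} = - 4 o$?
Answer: $4$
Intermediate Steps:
$I{\left(C \right)} = 0$
$K{\left(j \right)} = 0$ ($K{\left(j \right)} = 0 j = 0$)
$\left(-2 + K{\left(4 \left(\left(-1\right)^{2} + 2\right) \right)}\right)^{2} = \left(-2 + 0\right)^{2} = \left(-2\right)^{2} = 4$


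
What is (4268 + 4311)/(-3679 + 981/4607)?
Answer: -39523453/16948172 ≈ -2.3320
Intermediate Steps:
(4268 + 4311)/(-3679 + 981/4607) = 8579/(-3679 + 981*(1/4607)) = 8579/(-3679 + 981/4607) = 8579/(-16948172/4607) = 8579*(-4607/16948172) = -39523453/16948172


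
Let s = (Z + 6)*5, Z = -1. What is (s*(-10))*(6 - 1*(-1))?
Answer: -1750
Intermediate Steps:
s = 25 (s = (-1 + 6)*5 = 5*5 = 25)
(s*(-10))*(6 - 1*(-1)) = (25*(-10))*(6 - 1*(-1)) = -250*(6 + 1) = -250*7 = -1750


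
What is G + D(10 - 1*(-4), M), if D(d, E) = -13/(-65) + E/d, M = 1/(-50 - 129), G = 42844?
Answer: 536837821/12530 ≈ 42844.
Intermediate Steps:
M = -1/179 (M = 1/(-179) = -1/179 ≈ -0.0055866)
D(d, E) = ⅕ + E/d (D(d, E) = -13*(-1/65) + E/d = ⅕ + E/d)
G + D(10 - 1*(-4), M) = 42844 + (-1/179 + (10 - 1*(-4))/5)/(10 - 1*(-4)) = 42844 + (-1/179 + (10 + 4)/5)/(10 + 4) = 42844 + (-1/179 + (⅕)*14)/14 = 42844 + (-1/179 + 14/5)/14 = 42844 + (1/14)*(2501/895) = 42844 + 2501/12530 = 536837821/12530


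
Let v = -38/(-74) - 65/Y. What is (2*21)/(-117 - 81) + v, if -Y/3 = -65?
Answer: -13/407 ≈ -0.031941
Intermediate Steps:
Y = 195 (Y = -3*(-65) = 195)
v = 20/111 (v = -38/(-74) - 65/195 = -38*(-1/74) - 65*1/195 = 19/37 - 1/3 = 20/111 ≈ 0.18018)
(2*21)/(-117 - 81) + v = (2*21)/(-117 - 81) + 20/111 = 42/(-198) + 20/111 = 42*(-1/198) + 20/111 = -7/33 + 20/111 = -13/407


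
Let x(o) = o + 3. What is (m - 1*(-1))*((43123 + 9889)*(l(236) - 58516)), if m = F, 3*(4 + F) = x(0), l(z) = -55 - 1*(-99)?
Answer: 6199435328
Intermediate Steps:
x(o) = 3 + o
l(z) = 44 (l(z) = -55 + 99 = 44)
F = -3 (F = -4 + (3 + 0)/3 = -4 + (⅓)*3 = -4 + 1 = -3)
m = -3
(m - 1*(-1))*((43123 + 9889)*(l(236) - 58516)) = (-3 - 1*(-1))*((43123 + 9889)*(44 - 58516)) = (-3 + 1)*(53012*(-58472)) = -2*(-3099717664) = 6199435328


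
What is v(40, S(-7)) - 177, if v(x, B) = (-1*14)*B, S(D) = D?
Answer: -79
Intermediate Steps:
v(x, B) = -14*B
v(40, S(-7)) - 177 = -14*(-7) - 177 = 98 - 177 = -79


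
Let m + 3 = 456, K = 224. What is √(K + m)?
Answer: √677 ≈ 26.019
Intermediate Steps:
m = 453 (m = -3 + 456 = 453)
√(K + m) = √(224 + 453) = √677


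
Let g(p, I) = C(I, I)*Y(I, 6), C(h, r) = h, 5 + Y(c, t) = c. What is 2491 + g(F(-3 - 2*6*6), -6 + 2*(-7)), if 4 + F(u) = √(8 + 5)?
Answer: 2991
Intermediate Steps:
Y(c, t) = -5 + c
F(u) = -4 + √13 (F(u) = -4 + √(8 + 5) = -4 + √13)
g(p, I) = I*(-5 + I)
2491 + g(F(-3 - 2*6*6), -6 + 2*(-7)) = 2491 + (-6 + 2*(-7))*(-5 + (-6 + 2*(-7))) = 2491 + (-6 - 14)*(-5 + (-6 - 14)) = 2491 - 20*(-5 - 20) = 2491 - 20*(-25) = 2491 + 500 = 2991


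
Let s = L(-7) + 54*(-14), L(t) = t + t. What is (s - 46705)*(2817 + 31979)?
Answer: -1651940100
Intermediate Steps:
L(t) = 2*t
s = -770 (s = 2*(-7) + 54*(-14) = -14 - 756 = -770)
(s - 46705)*(2817 + 31979) = (-770 - 46705)*(2817 + 31979) = -47475*34796 = -1651940100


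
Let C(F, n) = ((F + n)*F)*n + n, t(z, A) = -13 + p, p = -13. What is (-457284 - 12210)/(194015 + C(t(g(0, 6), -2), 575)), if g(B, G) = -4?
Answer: 234747/4006480 ≈ 0.058592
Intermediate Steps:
t(z, A) = -26 (t(z, A) = -13 - 13 = -26)
C(F, n) = n + F*n*(F + n) (C(F, n) = (F*(F + n))*n + n = F*n*(F + n) + n = n + F*n*(F + n))
(-457284 - 12210)/(194015 + C(t(g(0, 6), -2), 575)) = (-457284 - 12210)/(194015 + 575*(1 + (-26)² - 26*575)) = -469494/(194015 + 575*(1 + 676 - 14950)) = -469494/(194015 + 575*(-14273)) = -469494/(194015 - 8206975) = -469494/(-8012960) = -469494*(-1/8012960) = 234747/4006480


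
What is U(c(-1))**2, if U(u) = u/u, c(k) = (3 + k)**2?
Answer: 1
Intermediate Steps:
U(u) = 1
U(c(-1))**2 = 1**2 = 1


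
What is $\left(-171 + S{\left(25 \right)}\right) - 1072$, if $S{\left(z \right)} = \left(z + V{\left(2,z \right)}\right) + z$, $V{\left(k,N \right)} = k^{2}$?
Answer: $-1189$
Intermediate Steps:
$S{\left(z \right)} = 4 + 2 z$ ($S{\left(z \right)} = \left(z + 2^{2}\right) + z = \left(z + 4\right) + z = \left(4 + z\right) + z = 4 + 2 z$)
$\left(-171 + S{\left(25 \right)}\right) - 1072 = \left(-171 + \left(4 + 2 \cdot 25\right)\right) - 1072 = \left(-171 + \left(4 + 50\right)\right) - 1072 = \left(-171 + 54\right) - 1072 = -117 - 1072 = -1189$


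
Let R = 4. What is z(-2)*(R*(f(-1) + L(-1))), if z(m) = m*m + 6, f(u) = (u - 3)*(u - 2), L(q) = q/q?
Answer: 520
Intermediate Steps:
L(q) = 1
f(u) = (-3 + u)*(-2 + u)
z(m) = 6 + m**2 (z(m) = m**2 + 6 = 6 + m**2)
z(-2)*(R*(f(-1) + L(-1))) = (6 + (-2)**2)*(4*((6 + (-1)**2 - 5*(-1)) + 1)) = (6 + 4)*(4*((6 + 1 + 5) + 1)) = 10*(4*(12 + 1)) = 10*(4*13) = 10*52 = 520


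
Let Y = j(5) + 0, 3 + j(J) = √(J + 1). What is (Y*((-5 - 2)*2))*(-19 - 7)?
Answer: -1092 + 364*√6 ≈ -200.39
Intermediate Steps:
j(J) = -3 + √(1 + J) (j(J) = -3 + √(J + 1) = -3 + √(1 + J))
Y = -3 + √6 (Y = (-3 + √(1 + 5)) + 0 = (-3 + √6) + 0 = -3 + √6 ≈ -0.55051)
(Y*((-5 - 2)*2))*(-19 - 7) = ((-3 + √6)*((-5 - 2)*2))*(-19 - 7) = ((-3 + √6)*(-7*2))*(-26) = ((-3 + √6)*(-14))*(-26) = (42 - 14*√6)*(-26) = -1092 + 364*√6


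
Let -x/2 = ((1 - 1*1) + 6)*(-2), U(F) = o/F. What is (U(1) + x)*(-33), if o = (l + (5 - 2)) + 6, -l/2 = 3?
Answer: -891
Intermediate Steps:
l = -6 (l = -2*3 = -6)
o = 3 (o = (-6 + (5 - 2)) + 6 = (-6 + 3) + 6 = -3 + 6 = 3)
U(F) = 3/F
x = 24 (x = -2*((1 - 1*1) + 6)*(-2) = -2*((1 - 1) + 6)*(-2) = -2*(0 + 6)*(-2) = -12*(-2) = -2*(-12) = 24)
(U(1) + x)*(-33) = (3/1 + 24)*(-33) = (3*1 + 24)*(-33) = (3 + 24)*(-33) = 27*(-33) = -891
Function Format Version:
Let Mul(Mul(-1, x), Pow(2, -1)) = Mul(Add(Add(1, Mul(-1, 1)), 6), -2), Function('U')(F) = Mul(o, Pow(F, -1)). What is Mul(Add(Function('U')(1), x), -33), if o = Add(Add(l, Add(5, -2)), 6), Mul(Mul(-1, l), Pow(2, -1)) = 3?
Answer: -891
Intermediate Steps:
l = -6 (l = Mul(-2, 3) = -6)
o = 3 (o = Add(Add(-6, Add(5, -2)), 6) = Add(Add(-6, 3), 6) = Add(-3, 6) = 3)
Function('U')(F) = Mul(3, Pow(F, -1))
x = 24 (x = Mul(-2, Mul(Add(Add(1, Mul(-1, 1)), 6), -2)) = Mul(-2, Mul(Add(Add(1, -1), 6), -2)) = Mul(-2, Mul(Add(0, 6), -2)) = Mul(-2, Mul(6, -2)) = Mul(-2, -12) = 24)
Mul(Add(Function('U')(1), x), -33) = Mul(Add(Mul(3, Pow(1, -1)), 24), -33) = Mul(Add(Mul(3, 1), 24), -33) = Mul(Add(3, 24), -33) = Mul(27, -33) = -891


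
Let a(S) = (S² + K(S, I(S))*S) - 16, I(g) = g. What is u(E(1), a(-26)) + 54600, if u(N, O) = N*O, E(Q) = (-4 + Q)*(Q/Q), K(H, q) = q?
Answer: 50592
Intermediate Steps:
E(Q) = -4 + Q (E(Q) = (-4 + Q)*1 = -4 + Q)
a(S) = -16 + 2*S² (a(S) = (S² + S*S) - 16 = (S² + S²) - 16 = 2*S² - 16 = -16 + 2*S²)
u(E(1), a(-26)) + 54600 = (-4 + 1)*(-16 + 2*(-26)²) + 54600 = -3*(-16 + 2*676) + 54600 = -3*(-16 + 1352) + 54600 = -3*1336 + 54600 = -4008 + 54600 = 50592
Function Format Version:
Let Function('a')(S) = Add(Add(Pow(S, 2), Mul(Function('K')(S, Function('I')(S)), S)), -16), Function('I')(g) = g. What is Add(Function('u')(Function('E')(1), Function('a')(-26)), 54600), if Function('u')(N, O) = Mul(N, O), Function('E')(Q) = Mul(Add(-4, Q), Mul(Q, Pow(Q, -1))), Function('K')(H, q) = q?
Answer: 50592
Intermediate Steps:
Function('E')(Q) = Add(-4, Q) (Function('E')(Q) = Mul(Add(-4, Q), 1) = Add(-4, Q))
Function('a')(S) = Add(-16, Mul(2, Pow(S, 2))) (Function('a')(S) = Add(Add(Pow(S, 2), Mul(S, S)), -16) = Add(Add(Pow(S, 2), Pow(S, 2)), -16) = Add(Mul(2, Pow(S, 2)), -16) = Add(-16, Mul(2, Pow(S, 2))))
Add(Function('u')(Function('E')(1), Function('a')(-26)), 54600) = Add(Mul(Add(-4, 1), Add(-16, Mul(2, Pow(-26, 2)))), 54600) = Add(Mul(-3, Add(-16, Mul(2, 676))), 54600) = Add(Mul(-3, Add(-16, 1352)), 54600) = Add(Mul(-3, 1336), 54600) = Add(-4008, 54600) = 50592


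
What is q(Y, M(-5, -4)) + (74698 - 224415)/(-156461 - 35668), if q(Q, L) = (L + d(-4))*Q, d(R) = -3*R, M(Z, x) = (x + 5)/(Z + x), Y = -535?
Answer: -3665692384/576387 ≈ -6359.8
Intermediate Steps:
M(Z, x) = (5 + x)/(Z + x)
q(Q, L) = Q*(12 + L) (q(Q, L) = (L - 3*(-4))*Q = (L + 12)*Q = (12 + L)*Q = Q*(12 + L))
q(Y, M(-5, -4)) + (74698 - 224415)/(-156461 - 35668) = -535*(12 + (5 - 4)/(-5 - 4)) + (74698 - 224415)/(-156461 - 35668) = -535*(12 + 1/(-9)) - 149717/(-192129) = -535*(12 - ⅑*1) - 149717*(-1/192129) = -535*(12 - ⅑) + 149717/192129 = -535*107/9 + 149717/192129 = -57245/9 + 149717/192129 = -3665692384/576387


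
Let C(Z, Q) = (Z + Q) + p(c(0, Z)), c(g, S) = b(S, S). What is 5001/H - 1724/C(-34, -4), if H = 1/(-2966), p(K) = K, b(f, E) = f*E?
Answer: -8291628856/559 ≈ -1.4833e+7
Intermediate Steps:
b(f, E) = E*f
c(g, S) = S**2 (c(g, S) = S*S = S**2)
C(Z, Q) = Q + Z + Z**2 (C(Z, Q) = (Z + Q) + Z**2 = (Q + Z) + Z**2 = Q + Z + Z**2)
H = -1/2966 ≈ -0.00033715
5001/H - 1724/C(-34, -4) = 5001/(-1/2966) - 1724/(-4 - 34 + (-34)**2) = 5001*(-2966) - 1724/(-4 - 34 + 1156) = -14832966 - 1724/1118 = -14832966 - 1724*1/1118 = -14832966 - 862/559 = -8291628856/559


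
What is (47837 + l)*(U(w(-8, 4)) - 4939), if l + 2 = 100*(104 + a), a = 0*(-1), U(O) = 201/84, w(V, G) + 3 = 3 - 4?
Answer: -8049532875/28 ≈ -2.8748e+8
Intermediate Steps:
w(V, G) = -4 (w(V, G) = -3 + (3 - 4) = -3 - 1 = -4)
U(O) = 67/28 (U(O) = 201*(1/84) = 67/28)
a = 0
l = 10398 (l = -2 + 100*(104 + 0) = -2 + 100*104 = -2 + 10400 = 10398)
(47837 + l)*(U(w(-8, 4)) - 4939) = (47837 + 10398)*(67/28 - 4939) = 58235*(-138225/28) = -8049532875/28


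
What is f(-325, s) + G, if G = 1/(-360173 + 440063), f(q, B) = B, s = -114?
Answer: -9107459/79890 ≈ -114.00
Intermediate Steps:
G = 1/79890 ≈ 1.2517e-5
f(-325, s) + G = -114 + 1/79890 = -9107459/79890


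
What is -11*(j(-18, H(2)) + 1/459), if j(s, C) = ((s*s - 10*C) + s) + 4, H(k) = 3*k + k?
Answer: -1161281/459 ≈ -2530.0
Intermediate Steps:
H(k) = 4*k
j(s, C) = 4 + s + s² - 10*C (j(s, C) = ((s² - 10*C) + s) + 4 = (s + s² - 10*C) + 4 = 4 + s + s² - 10*C)
-11*(j(-18, H(2)) + 1/459) = -11*((4 - 18 + (-18)² - 40*2) + 1/459) = -11*((4 - 18 + 324 - 10*8) + 1/459) = -11*((4 - 18 + 324 - 80) + 1/459) = -11*(230 + 1/459) = -11*105571/459 = -1161281/459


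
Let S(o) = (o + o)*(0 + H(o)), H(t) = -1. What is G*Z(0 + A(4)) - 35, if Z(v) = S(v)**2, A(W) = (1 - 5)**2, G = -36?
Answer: -36899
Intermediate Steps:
A(W) = 16 (A(W) = (-4)**2 = 16)
S(o) = -2*o (S(o) = (o + o)*(0 - 1) = (2*o)*(-1) = -2*o)
Z(v) = 4*v**2 (Z(v) = (-2*v)**2 = 4*v**2)
G*Z(0 + A(4)) - 35 = -144*(0 + 16)**2 - 35 = -144*16**2 - 35 = -144*256 - 35 = -36*1024 - 35 = -36864 - 35 = -36899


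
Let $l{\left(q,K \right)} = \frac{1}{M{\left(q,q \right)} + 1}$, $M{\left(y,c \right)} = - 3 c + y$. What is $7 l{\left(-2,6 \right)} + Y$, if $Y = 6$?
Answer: $\frac{37}{5} \approx 7.4$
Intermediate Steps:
$M{\left(y,c \right)} = y - 3 c$
$l{\left(q,K \right)} = \frac{1}{1 - 2 q}$ ($l{\left(q,K \right)} = \frac{1}{\left(q - 3 q\right) + 1} = \frac{1}{- 2 q + 1} = \frac{1}{1 - 2 q}$)
$7 l{\left(-2,6 \right)} + Y = \frac{7}{1 - -4} + 6 = \frac{7}{1 + 4} + 6 = \frac{7}{5} + 6 = \frac{37}{5}$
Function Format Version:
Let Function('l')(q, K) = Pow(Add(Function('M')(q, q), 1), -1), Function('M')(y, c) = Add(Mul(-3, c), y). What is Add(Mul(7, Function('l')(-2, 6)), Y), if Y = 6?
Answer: Rational(37, 5) ≈ 7.4000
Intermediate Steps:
Function('M')(y, c) = Add(y, Mul(-3, c))
Function('l')(q, K) = Pow(Add(1, Mul(-2, q)), -1) (Function('l')(q, K) = Pow(Add(Add(q, Mul(-3, q)), 1), -1) = Pow(Add(Mul(-2, q), 1), -1) = Pow(Add(1, Mul(-2, q)), -1))
Add(Mul(7, Function('l')(-2, 6)), Y) = Add(Mul(7, Pow(Add(1, Mul(-2, -2)), -1)), 6) = Add(Mul(7, Pow(Add(1, 4), -1)), 6) = Add(Mul(7, Pow(5, -1)), 6) = Add(Mul(7, Rational(1, 5)), 6) = Add(Rational(7, 5), 6) = Rational(37, 5)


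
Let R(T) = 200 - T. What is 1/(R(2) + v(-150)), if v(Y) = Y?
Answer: 1/48 ≈ 0.020833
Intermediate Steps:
1/(R(2) + v(-150)) = 1/((200 - 1*2) - 150) = 1/((200 - 2) - 150) = 1/(198 - 150) = 1/48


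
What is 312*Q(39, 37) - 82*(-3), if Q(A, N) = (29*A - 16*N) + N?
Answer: 179958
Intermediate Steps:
Q(A, N) = -15*N + 29*A (Q(A, N) = (-16*N + 29*A) + N = -15*N + 29*A)
312*Q(39, 37) - 82*(-3) = 312*(-15*37 + 29*39) - 82*(-3) = 312*(-555 + 1131) + 246 = 312*576 + 246 = 179712 + 246 = 179958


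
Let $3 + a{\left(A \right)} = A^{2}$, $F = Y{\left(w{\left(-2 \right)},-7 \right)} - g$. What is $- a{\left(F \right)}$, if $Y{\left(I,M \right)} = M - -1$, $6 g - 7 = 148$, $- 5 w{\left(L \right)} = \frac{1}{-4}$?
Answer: $- \frac{36373}{36} \approx -1010.4$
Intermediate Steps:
$w{\left(L \right)} = \frac{1}{20}$ ($w{\left(L \right)} = - \frac{1}{5 \left(-4\right)} = \left(- \frac{1}{5}\right) \left(- \frac{1}{4}\right) = \frac{1}{20}$)
$g = \frac{155}{6}$ ($g = \frac{7}{6} + \frac{1}{6} \cdot 148 = \frac{7}{6} + \frac{74}{3} = \frac{155}{6} \approx 25.833$)
$Y{\left(I,M \right)} = 1 + M$ ($Y{\left(I,M \right)} = M + 1 = 1 + M$)
$F = - \frac{191}{6}$ ($F = \left(1 - 7\right) - \frac{155}{6} = -6 - \frac{155}{6} = - \frac{191}{6} \approx -31.833$)
$a{\left(A \right)} = -3 + A^{2}$
$- a{\left(F \right)} = - (-3 + \left(- \frac{191}{6}\right)^{2}) = - (-3 + \frac{36481}{36}) = \left(-1\right) \frac{36373}{36} = - \frac{36373}{36}$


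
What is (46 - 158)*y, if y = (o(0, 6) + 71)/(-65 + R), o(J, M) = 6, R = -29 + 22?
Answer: 1078/9 ≈ 119.78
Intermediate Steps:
R = -7
y = -77/72 (y = (6 + 71)/(-65 - 7) = 77/(-72) = 77*(-1/72) = -77/72 ≈ -1.0694)
(46 - 158)*y = (46 - 158)*(-77/72) = -112*(-77/72) = 1078/9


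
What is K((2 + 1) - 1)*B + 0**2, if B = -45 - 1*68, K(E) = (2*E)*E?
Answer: -904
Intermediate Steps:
K(E) = 2*E**2
B = -113 (B = -45 - 68 = -113)
K((2 + 1) - 1)*B + 0**2 = (2*((2 + 1) - 1)**2)*(-113) + 0**2 = (2*(3 - 1)**2)*(-113) + 0 = (2*2**2)*(-113) + 0 = (2*4)*(-113) + 0 = 8*(-113) + 0 = -904 + 0 = -904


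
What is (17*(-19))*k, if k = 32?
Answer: -10336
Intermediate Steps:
(17*(-19))*k = (17*(-19))*32 = -323*32 = -10336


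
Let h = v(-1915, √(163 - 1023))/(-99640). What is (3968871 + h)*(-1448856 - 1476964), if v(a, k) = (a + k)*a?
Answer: -57851454625401565/4982 - 280147265*I*√215/2491 ≈ -1.1612e+13 - 1.649e+6*I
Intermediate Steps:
v(a, k) = a*(a + k)
h = -733445/19928 + 383*I*√215/9964 (h = -1915*(-1915 + √(163 - 1023))/(-99640) = -1915*(-1915 + √(-860))*(-1/99640) = -1915*(-1915 + 2*I*√215)*(-1/99640) = (3667225 - 3830*I*√215)*(-1/99640) = -733445/19928 + 383*I*√215/9964 ≈ -36.805 + 0.56362*I)
(3968871 + h)*(-1448856 - 1476964) = (3968871 + (-733445/19928 + 383*I*√215/9964))*(-1448856 - 1476964) = (79090927843/19928 + 383*I*√215/9964)*(-2925820) = -57851454625401565/4982 - 280147265*I*√215/2491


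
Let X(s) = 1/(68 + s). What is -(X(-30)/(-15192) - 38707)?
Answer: 22345396273/577296 ≈ 38707.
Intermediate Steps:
-(X(-30)/(-15192) - 38707) = -(1/((68 - 30)*(-15192)) - 38707) = -(-1/15192/38 - 38707) = -((1/38)*(-1/15192) - 38707) = -(-1/577296 - 38707) = -1*(-22345396273/577296) = 22345396273/577296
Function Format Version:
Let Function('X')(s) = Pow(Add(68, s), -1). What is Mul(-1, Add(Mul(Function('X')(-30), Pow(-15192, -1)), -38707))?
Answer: Rational(22345396273, 577296) ≈ 38707.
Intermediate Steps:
Mul(-1, Add(Mul(Function('X')(-30), Pow(-15192, -1)), -38707)) = Mul(-1, Add(Mul(Pow(Add(68, -30), -1), Pow(-15192, -1)), -38707)) = Mul(-1, Add(Mul(Pow(38, -1), Rational(-1, 15192)), -38707)) = Mul(-1, Add(Mul(Rational(1, 38), Rational(-1, 15192)), -38707)) = Mul(-1, Add(Rational(-1, 577296), -38707)) = Mul(-1, Rational(-22345396273, 577296)) = Rational(22345396273, 577296)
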